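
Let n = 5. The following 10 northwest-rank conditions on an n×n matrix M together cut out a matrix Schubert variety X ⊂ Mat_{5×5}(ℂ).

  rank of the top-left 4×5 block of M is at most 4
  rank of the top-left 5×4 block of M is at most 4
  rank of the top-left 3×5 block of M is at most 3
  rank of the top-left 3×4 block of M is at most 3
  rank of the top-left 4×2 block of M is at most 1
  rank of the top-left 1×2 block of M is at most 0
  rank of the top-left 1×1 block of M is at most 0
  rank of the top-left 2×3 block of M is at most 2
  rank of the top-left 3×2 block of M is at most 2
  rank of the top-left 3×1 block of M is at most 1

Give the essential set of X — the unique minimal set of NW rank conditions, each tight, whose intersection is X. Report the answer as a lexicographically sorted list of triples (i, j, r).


Reconstructing r_w from the 10 given conditions:

  R[1]: 0 0 1 1 1
  R[2]: 1 1 2 2 2
  R[3]: 1 1 2 3 3
  R[4]: 1 1 2 3 4
  R[5]: 1 2 3 4 5

reading off 1-entries of Δ²R: w = (3, 1, 4, 5, 2).

Fulton essential set (2 of the 4 Rothe cells):

[(1, 2, 0), (4, 2, 1)]


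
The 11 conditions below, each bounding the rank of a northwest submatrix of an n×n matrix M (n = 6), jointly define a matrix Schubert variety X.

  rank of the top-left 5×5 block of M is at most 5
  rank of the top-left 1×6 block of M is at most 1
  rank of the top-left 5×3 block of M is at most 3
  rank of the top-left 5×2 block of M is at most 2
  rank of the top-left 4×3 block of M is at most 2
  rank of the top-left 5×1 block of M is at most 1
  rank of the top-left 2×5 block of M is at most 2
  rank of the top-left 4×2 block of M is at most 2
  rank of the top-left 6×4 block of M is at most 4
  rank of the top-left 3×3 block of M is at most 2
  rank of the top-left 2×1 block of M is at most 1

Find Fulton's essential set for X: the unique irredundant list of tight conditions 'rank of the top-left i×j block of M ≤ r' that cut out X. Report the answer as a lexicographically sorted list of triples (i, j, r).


The tightest implied rank at each (i,j), from the 11 conditions:

  i=1: 1, 1, 1, 1, 1, 1
  i=2: 1, 2, 2, 2, 2, 2
  i=3: 1, 2, 2, 3, 3, 3
  i=4: 1, 2, 2, 3, 4, 4
  i=5: 1, 2, 3, 4, 5, 5
  i=6: 1, 2, 3, 4, 5, 6

hence w(1..6) = (1, 2, 4, 5, 3, 6).

|D(w)|=2, |Ess(w)|=1:

[(4, 3, 2)]


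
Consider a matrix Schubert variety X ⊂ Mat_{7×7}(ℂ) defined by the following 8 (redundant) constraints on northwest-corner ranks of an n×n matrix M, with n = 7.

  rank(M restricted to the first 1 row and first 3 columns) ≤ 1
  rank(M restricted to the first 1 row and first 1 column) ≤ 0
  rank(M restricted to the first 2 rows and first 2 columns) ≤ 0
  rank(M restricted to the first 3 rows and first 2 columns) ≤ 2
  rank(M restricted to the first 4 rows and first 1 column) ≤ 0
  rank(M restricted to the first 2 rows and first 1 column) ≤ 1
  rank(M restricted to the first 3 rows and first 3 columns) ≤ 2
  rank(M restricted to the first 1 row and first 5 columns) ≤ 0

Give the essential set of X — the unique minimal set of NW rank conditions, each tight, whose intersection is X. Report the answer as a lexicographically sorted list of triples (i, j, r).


Rank table r_w(7×7) implied by the 8 constraints:

  row 1: 0  0  0  0  0  1  1
  row 2: 0  0  1  1  1  2  2
  row 3: 0  1  2  2  2  3  3
  row 4: 0  1  2  3  3  4  4
  row 5: 1  2  3  4  4  5  5
  row 6: 1  2  3  4  5  6  6
  row 7: 1  2  3  4  5  6  7

the unique w with this rank table is (6, 3, 2, 4, 1, 5, 7).

3 SE-corners of the 9-cell Rothe diagram give Ess(w):

[(1, 5, 0), (2, 2, 0), (4, 1, 0)]


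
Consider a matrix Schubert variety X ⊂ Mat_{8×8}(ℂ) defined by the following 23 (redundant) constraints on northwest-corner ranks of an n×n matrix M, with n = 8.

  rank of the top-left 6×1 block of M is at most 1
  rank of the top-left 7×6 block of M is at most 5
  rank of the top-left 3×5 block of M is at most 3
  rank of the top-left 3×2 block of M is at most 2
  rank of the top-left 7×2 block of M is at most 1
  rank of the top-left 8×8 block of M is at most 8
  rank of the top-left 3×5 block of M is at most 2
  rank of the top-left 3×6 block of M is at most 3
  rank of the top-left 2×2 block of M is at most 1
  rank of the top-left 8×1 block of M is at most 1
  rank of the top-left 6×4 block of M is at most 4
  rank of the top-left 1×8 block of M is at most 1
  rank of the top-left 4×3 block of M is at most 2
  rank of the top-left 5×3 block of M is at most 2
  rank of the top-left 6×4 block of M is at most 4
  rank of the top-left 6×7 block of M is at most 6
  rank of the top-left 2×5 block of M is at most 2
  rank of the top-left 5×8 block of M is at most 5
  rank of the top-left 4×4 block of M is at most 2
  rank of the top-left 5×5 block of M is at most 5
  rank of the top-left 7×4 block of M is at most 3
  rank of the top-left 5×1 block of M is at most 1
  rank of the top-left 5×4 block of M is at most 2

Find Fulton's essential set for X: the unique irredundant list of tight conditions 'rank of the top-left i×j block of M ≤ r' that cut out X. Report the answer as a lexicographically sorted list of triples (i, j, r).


The tightest implied rank at each (i,j), from the 23 conditions:

  1 | 1 | 1 | 1 | 1 | 1 | 1 | 1
  1 | 1 | 2 | 2 | 2 | 2 | 2 | 2
  1 | 1 | 2 | 2 | 2 | 3 | 3 | 3
  1 | 1 | 2 | 2 | 3 | 4 | 4 | 4
  1 | 1 | 2 | 2 | 3 | 4 | 5 | 5
  1 | 1 | 2 | 3 | 4 | 5 | 6 | 6
  1 | 1 | 2 | 3 | 4 | 5 | 6 | 7
  1 | 2 | 3 | 4 | 5 | 6 | 7 | 8

second differences of R give the permutation w = (1, 3, 6, 5, 7, 4, 8, 2).

3 SE-corners of the 10-cell Rothe diagram give Ess(w):

[(3, 5, 2), (5, 4, 2), (7, 2, 1)]


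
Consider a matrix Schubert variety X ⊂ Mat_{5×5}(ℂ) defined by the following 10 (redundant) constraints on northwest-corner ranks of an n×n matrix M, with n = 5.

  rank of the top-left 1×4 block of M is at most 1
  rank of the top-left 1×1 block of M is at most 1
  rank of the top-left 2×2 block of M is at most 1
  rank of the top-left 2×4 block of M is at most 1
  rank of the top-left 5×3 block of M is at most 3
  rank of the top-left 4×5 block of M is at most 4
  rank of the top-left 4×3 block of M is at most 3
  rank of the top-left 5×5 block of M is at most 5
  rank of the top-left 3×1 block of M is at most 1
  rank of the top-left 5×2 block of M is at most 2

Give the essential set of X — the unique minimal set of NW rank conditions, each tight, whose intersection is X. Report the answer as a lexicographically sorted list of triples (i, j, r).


Propagating the 10 rank bounds to every northwest block:

  R[1]: 1  1  1  1  1
  R[2]: 1  1  1  1  2
  R[3]: 1  2  2  2  3
  R[4]: 1  2  3  3  4
  R[5]: 1  2  3  4  5

second differences of R give the permutation w = (1, 5, 2, 3, 4).

ℓ(w)=3; the 1 essential cell (i,j,r):

[(2, 4, 1)]


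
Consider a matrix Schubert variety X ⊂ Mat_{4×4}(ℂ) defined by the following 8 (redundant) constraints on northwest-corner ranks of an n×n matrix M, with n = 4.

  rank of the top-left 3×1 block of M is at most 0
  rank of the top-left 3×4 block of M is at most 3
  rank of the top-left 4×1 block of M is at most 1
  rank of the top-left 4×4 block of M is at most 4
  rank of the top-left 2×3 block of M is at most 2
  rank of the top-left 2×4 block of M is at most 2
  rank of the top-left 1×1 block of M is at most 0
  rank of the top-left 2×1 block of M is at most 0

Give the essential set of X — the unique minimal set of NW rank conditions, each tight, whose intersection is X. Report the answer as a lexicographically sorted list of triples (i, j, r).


Computing R[i][j] = min implied NW-rank bound (n=4, 8 conditions):

  i=1: 0 | 1 | 1 | 1
  i=2: 0 | 1 | 2 | 2
  i=3: 0 | 1 | 2 | 3
  i=4: 1 | 2 | 3 | 4

so w = (2, 3, 4, 1).

Rothe diagram D(w) (3 cells), 1 SE-corner (essential condition):

[(3, 1, 0)]


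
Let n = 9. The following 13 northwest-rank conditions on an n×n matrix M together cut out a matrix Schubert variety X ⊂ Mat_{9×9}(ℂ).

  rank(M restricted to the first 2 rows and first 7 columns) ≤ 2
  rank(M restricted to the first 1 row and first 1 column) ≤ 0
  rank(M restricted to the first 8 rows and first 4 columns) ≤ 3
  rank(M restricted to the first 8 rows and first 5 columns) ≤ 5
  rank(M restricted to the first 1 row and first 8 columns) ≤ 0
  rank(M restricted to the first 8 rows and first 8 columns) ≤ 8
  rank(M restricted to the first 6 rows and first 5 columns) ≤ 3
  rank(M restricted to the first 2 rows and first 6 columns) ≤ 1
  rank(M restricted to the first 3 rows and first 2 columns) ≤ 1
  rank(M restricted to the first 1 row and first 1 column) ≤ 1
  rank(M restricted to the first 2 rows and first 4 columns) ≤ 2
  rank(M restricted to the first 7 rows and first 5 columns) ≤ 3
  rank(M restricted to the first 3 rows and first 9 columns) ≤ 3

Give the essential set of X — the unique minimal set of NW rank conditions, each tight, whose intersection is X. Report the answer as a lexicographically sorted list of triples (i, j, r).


Computing R[i][j] = min implied NW-rank bound (n=9, 13 conditions):

  R[1]: 0  0  0  0  0  0  0  0  1
  R[2]: 1  1  1  1  1  1  1  1  2
  R[3]: 1  1  2  2  2  2  2  2  3
  R[4]: 1  2  3  3  3  3  3  3  4
  R[5]: 1  2  3  3  3  4  4  4  5
  R[6]: 1  2  3  3  3  4  5  5  6
  R[7]: 1  2  3  3  3  4  5  6  7
  R[8]: 1  2  3  3  4  5  6  7  8
  R[9]: 1  2  3  4  5  6  7  8  9

giving w = (9, 1, 3, 2, 6, 7, 8, 5, 4) via Δ²R.

4 SE-corners of the 16-cell Rothe diagram give Ess(w):

[(1, 8, 0), (3, 2, 1), (7, 5, 3), (8, 4, 3)]


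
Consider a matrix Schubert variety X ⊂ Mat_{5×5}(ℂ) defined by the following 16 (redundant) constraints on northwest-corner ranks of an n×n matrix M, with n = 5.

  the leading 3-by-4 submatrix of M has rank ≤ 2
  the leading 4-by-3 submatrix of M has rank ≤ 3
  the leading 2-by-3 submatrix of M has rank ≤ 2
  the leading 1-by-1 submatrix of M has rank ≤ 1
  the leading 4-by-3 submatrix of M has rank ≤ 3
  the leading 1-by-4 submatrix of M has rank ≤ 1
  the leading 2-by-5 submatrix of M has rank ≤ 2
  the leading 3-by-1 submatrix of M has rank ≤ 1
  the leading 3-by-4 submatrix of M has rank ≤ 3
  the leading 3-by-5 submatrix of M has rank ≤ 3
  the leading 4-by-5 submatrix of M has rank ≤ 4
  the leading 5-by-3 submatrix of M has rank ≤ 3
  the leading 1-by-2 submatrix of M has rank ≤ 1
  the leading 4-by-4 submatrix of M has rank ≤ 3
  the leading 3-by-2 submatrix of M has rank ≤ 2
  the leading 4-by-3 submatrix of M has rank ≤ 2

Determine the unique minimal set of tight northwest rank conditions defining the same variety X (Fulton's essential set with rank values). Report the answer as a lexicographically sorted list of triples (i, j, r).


The tightest implied rank at each (i,j), from the 16 conditions:

  row 1: 1  1  1  1  1
  row 2: 1  2  2  2  2
  row 3: 1  2  2  2  3
  row 4: 1  2  2  3  4
  row 5: 1  2  3  4  5

so w = (1, 2, 5, 4, 3).

Fulton essential set (2 of the 3 Rothe cells):

[(3, 4, 2), (4, 3, 2)]


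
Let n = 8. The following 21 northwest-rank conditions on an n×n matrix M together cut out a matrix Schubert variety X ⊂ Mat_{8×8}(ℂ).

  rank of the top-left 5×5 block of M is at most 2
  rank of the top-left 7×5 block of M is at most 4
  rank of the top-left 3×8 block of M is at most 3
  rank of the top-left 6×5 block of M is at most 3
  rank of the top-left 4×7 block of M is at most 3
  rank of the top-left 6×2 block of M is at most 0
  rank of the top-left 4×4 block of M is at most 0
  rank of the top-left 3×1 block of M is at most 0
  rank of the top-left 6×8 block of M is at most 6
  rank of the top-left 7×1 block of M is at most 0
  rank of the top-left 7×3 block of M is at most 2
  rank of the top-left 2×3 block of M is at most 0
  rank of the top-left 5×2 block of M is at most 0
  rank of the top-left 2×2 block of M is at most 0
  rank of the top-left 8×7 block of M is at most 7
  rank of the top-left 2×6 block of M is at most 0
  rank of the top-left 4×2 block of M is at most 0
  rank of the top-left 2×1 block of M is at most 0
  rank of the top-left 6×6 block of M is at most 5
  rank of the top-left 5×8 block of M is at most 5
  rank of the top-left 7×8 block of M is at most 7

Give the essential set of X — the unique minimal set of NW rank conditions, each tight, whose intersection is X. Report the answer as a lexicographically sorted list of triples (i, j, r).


Rank table r_w(8×8) implied by the 21 constraints:

  i=1: 0, 0, 0, 0, 0, 0, 1, 1
  i=2: 0, 0, 0, 0, 0, 0, 1, 2
  i=3: 0, 0, 0, 0, 1, 1, 2, 3
  i=4: 0, 0, 0, 0, 1, 2, 3, 4
  i=5: 0, 0, 1, 1, 2, 3, 4, 5
  i=6: 0, 0, 1, 2, 3, 4, 5, 6
  i=7: 0, 1, 2, 3, 4, 5, 6, 7
  i=8: 1, 2, 3, 4, 5, 6, 7, 8

the unique w with this rank table is (7, 8, 5, 6, 3, 4, 2, 1).

4 SE-corners of the 25-cell Rothe diagram give Ess(w):

[(2, 6, 0), (4, 4, 0), (6, 2, 0), (7, 1, 0)]


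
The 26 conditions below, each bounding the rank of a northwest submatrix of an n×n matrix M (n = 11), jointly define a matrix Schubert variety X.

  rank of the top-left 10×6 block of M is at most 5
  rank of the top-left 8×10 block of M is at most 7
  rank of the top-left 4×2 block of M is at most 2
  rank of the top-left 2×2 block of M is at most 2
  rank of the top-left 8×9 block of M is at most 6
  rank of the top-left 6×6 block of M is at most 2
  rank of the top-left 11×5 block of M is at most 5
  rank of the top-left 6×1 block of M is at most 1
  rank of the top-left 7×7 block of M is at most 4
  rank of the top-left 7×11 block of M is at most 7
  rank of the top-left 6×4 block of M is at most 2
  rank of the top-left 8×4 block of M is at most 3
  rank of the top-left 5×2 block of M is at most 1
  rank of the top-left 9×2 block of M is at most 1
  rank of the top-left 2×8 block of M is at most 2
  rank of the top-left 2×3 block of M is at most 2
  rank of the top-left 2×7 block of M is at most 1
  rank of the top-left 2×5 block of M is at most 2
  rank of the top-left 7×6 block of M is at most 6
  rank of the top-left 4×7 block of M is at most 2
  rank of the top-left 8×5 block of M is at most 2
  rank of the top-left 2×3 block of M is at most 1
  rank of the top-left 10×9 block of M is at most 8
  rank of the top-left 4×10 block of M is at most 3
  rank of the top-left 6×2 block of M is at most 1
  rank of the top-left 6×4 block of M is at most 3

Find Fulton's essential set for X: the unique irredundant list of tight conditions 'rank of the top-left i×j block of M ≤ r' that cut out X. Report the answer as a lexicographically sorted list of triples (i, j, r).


Computing R[i][j] = min implied NW-rank bound (n=11, 26 conditions):

  R[1]: 1 | 1 | 1 | 1 | 1 | 1 | 1 | 1 | 1 | 1 | 1
  R[2]: 1 | 1 | 1 | 1 | 1 | 1 | 1 | 2 | 2 | 2 | 2
  R[3]: 1 | 1 | 2 | 2 | 2 | 2 | 2 | 3 | 3 | 3 | 3
  R[4]: 1 | 1 | 2 | 2 | 2 | 2 | 2 | 3 | 3 | 3 | 4
  R[5]: 1 | 1 | 2 | 2 | 2 | 2 | 3 | 4 | 4 | 4 | 5
  R[6]: 1 | 1 | 2 | 2 | 2 | 2 | 3 | 4 | 5 | 5 | 6
  R[7]: 1 | 1 | 2 | 2 | 2 | 3 | 4 | 5 | 6 | 6 | 7
  R[8]: 1 | 1 | 2 | 2 | 2 | 3 | 4 | 5 | 6 | 7 | 8
  R[9]: 1 | 1 | 2 | 3 | 3 | 4 | 5 | 6 | 7 | 8 | 9
  R[10]: 1 | 2 | 3 | 4 | 4 | 5 | 6 | 7 | 8 | 9 | 10
  R[11]: 1 | 2 | 3 | 4 | 5 | 6 | 7 | 8 | 9 | 10 | 11

the unique w with this rank table is (1, 8, 3, 11, 7, 9, 6, 10, 4, 2, 5).

Rothe diagram D(w) (29 cells), 6 SE-corners (essential conditions):

[(2, 7, 1), (4, 7, 2), (4, 10, 3), (6, 6, 2), (8, 5, 2), (9, 2, 1)]


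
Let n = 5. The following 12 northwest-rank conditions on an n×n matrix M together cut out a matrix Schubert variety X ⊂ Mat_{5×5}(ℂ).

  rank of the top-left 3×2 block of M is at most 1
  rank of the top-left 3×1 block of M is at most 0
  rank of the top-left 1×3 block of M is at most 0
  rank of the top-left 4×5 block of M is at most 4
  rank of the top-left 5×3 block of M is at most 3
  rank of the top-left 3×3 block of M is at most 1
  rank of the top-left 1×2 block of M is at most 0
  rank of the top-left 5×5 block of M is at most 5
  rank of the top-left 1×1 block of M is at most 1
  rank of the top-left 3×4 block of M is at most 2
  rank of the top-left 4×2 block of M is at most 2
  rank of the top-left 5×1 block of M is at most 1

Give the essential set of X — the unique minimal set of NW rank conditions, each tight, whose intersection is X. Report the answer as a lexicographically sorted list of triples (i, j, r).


The tightest implied rank at each (i,j), from the 12 conditions:

  0, 0, 0, 1, 1
  0, 1, 1, 2, 2
  0, 1, 1, 2, 3
  1, 2, 2, 3, 4
  1, 2, 3, 4, 5

giving w = (4, 2, 5, 1, 3) via Δ²R.

|D(w)|=6, |Ess(w)|=3:

[(1, 3, 0), (3, 1, 0), (3, 3, 1)]


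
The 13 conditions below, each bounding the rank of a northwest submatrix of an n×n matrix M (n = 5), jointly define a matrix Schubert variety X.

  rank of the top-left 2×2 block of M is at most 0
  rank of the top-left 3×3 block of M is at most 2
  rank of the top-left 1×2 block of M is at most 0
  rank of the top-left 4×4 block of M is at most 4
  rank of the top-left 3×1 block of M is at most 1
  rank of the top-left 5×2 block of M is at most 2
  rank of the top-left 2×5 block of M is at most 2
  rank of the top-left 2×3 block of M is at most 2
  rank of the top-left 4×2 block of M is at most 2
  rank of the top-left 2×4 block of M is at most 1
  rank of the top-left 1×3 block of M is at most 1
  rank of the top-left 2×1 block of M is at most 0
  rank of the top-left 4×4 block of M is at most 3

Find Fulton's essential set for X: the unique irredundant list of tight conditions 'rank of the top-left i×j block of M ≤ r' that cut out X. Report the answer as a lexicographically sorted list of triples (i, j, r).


Propagating the 13 rank bounds to every northwest block:

  i=1: 0  0  1  1  1
  i=2: 0  0  1  1  2
  i=3: 1  1  2  2  3
  i=4: 1  2  3  3  4
  i=5: 1  2  3  4  5

the unique w with this rank table is (3, 5, 1, 2, 4).

2 SE-corners of the 5-cell Rothe diagram give Ess(w):

[(2, 2, 0), (2, 4, 1)]


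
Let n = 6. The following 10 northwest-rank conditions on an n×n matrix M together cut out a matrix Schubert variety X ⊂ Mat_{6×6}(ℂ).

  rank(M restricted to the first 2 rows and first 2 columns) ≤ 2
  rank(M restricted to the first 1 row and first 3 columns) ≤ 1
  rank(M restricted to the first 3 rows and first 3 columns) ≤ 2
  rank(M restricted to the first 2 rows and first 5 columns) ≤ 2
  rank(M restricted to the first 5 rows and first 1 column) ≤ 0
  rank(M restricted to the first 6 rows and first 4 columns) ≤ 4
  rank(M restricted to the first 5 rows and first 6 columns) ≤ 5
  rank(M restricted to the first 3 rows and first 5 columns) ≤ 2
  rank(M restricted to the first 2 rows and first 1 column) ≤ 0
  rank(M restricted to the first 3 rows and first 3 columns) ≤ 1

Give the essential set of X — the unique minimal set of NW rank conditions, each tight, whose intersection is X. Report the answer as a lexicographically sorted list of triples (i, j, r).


Recovering R(i,j) via the rank-extension bound from the 10 conditions:

  R[1]: 0 1 1 1 1 1
  R[2]: 0 1 1 2 2 2
  R[3]: 0 1 1 2 2 3
  R[4]: 0 1 2 3 3 4
  R[5]: 0 1 2 3 4 5
  R[6]: 1 2 3 4 5 6

so w = (2, 4, 6, 3, 5, 1).

Fulton essential set (3 of the 8 Rothe cells):

[(3, 3, 1), (3, 5, 2), (5, 1, 0)]


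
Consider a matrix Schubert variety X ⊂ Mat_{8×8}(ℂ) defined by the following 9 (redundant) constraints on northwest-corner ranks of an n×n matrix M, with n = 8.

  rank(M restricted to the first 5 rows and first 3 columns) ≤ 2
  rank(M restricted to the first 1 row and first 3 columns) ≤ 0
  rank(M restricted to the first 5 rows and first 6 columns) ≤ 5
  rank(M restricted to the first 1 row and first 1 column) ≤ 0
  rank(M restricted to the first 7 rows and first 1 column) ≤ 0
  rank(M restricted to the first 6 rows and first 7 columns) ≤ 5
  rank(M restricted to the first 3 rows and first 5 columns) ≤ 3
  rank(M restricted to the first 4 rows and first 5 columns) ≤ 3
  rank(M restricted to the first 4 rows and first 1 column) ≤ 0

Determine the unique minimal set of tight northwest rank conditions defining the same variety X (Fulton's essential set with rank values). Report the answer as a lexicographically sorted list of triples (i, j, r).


Rank table r_w(8×8) implied by the 9 constraints:

  row 1: 0 | 0 | 0 | 1 | 1 | 1 | 1 | 1
  row 2: 0 | 1 | 1 | 2 | 2 | 2 | 2 | 2
  row 3: 0 | 1 | 2 | 3 | 3 | 3 | 3 | 3
  row 4: 0 | 1 | 2 | 3 | 3 | 4 | 4 | 4
  row 5: 0 | 1 | 2 | 3 | 4 | 5 | 5 | 5
  row 6: 0 | 1 | 2 | 3 | 4 | 5 | 5 | 6
  row 7: 0 | 1 | 2 | 3 | 4 | 5 | 6 | 7
  row 8: 1 | 2 | 3 | 4 | 5 | 6 | 7 | 8

so w = (4, 2, 3, 6, 5, 8, 7, 1).

ℓ(w)=11; the 4 essential cells (i,j,r):

[(1, 3, 0), (4, 5, 3), (6, 7, 5), (7, 1, 0)]


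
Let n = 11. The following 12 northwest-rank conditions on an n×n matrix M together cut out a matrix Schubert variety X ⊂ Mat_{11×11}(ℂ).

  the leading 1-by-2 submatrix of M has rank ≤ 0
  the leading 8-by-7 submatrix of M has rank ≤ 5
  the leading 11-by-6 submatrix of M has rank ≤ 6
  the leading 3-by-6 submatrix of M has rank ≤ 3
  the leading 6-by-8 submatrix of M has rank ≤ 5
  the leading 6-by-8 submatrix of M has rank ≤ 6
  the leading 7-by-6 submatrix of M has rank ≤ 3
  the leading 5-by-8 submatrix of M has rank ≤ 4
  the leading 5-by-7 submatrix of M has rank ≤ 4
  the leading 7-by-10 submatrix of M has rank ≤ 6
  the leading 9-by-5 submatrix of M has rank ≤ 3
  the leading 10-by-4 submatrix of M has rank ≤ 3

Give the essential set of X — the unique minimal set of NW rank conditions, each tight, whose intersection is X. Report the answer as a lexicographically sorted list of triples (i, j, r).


The tightest implied rank at each (i,j), from the 12 conditions:

  i=1: 0 0 1 1 1 1 1 1 1 1 1
  i=2: 1 1 2 2 2 2 2 2 2 2 2
  i=3: 1 2 3 3 3 3 3 3 3 3 3
  i=4: 1 2 3 3 3 3 4 4 4 4 4
  i=5: 1 2 3 3 3 3 4 4 5 5 5
  i=6: 1 2 3 3 3 3 4 5 6 6 6
  i=7: 1 2 3 3 3 3 4 5 6 6 7
  i=8: 1 2 3 3 3 4 5 6 7 7 8
  i=9: 1 2 3 3 3 4 5 6 7 8 9
  i=10: 1 2 3 3 4 5 6 7 8 9 10
  i=11: 1 2 3 4 5 6 7 8 9 10 11

hence w(1..11) = (3, 1, 2, 7, 9, 8, 11, 6, 10, 5, 4).

|D(w)|=21, |Ess(w)|=6:

[(1, 2, 0), (5, 8, 4), (7, 6, 3), (7, 10, 6), (9, 5, 3), (10, 4, 3)]


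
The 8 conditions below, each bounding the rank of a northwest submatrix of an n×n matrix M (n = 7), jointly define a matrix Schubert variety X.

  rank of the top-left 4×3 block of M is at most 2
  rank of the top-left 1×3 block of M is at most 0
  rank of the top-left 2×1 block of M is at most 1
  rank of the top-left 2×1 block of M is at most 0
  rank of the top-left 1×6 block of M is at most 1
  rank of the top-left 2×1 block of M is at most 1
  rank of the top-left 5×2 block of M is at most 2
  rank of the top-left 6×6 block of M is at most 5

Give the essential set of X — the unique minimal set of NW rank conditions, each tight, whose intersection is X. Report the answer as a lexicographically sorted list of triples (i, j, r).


Computing R[i][j] = min implied NW-rank bound (n=7, 8 conditions):

  R[1]: 0 0 0 1 1 1 1
  R[2]: 0 1 1 2 2 2 2
  R[3]: 1 2 2 3 3 3 3
  R[4]: 1 2 2 3 4 4 4
  R[5]: 1 2 3 4 5 5 5
  R[6]: 1 2 3 4 5 5 6
  R[7]: 1 2 3 4 5 6 7

reading off 1-entries of Δ²R: w = (4, 2, 1, 5, 3, 7, 6).

4 SE-corners of the 6-cell Rothe diagram give Ess(w):

[(1, 3, 0), (2, 1, 0), (4, 3, 2), (6, 6, 5)]


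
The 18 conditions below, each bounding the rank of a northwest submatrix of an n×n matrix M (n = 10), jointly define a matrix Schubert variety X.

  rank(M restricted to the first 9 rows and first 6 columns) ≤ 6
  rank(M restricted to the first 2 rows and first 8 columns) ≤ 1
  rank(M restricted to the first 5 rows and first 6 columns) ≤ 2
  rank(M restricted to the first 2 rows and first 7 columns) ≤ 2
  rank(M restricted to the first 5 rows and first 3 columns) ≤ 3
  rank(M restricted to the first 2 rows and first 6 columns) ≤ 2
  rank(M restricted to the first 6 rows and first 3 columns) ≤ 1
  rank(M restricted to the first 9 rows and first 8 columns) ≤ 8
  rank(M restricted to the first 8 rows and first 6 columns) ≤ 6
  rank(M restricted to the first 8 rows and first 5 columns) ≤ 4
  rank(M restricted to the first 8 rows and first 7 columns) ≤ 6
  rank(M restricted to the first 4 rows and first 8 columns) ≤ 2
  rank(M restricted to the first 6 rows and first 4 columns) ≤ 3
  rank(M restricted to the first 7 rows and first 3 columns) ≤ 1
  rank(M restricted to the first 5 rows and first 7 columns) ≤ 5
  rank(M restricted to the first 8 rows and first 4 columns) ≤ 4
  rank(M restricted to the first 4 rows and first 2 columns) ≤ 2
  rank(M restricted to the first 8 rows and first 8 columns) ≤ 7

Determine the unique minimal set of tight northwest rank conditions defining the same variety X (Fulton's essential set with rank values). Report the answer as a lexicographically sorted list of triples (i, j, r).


Propagating the 18 rank bounds to every northwest block:

  1  1  1  1  1  1  1  1  1  1
  1  1  1  1  1  1  1  1  2  2
  1  1  1  2  2  2  2  2  3  3
  1  1  1  2  2  2  2  2  3  4
  1  1  1  2  2  2  3  3  4  5
  1  1  1  2  3  3  4  4  5  6
  1  1  1  2  3  4  5  5  6  7
  1  2  2  3  4  5  6  6  7  8
  1  2  3  4  5  6  7  7  8  9
  1  2  3  4  5  6  7  8  9  10

giving w = (1, 9, 4, 10, 7, 5, 6, 2, 3, 8) via Δ²R.

D(w) has 23 cells with 4 SE-corners; essential set:

[(2, 8, 1), (4, 8, 2), (5, 6, 2), (7, 3, 1)]


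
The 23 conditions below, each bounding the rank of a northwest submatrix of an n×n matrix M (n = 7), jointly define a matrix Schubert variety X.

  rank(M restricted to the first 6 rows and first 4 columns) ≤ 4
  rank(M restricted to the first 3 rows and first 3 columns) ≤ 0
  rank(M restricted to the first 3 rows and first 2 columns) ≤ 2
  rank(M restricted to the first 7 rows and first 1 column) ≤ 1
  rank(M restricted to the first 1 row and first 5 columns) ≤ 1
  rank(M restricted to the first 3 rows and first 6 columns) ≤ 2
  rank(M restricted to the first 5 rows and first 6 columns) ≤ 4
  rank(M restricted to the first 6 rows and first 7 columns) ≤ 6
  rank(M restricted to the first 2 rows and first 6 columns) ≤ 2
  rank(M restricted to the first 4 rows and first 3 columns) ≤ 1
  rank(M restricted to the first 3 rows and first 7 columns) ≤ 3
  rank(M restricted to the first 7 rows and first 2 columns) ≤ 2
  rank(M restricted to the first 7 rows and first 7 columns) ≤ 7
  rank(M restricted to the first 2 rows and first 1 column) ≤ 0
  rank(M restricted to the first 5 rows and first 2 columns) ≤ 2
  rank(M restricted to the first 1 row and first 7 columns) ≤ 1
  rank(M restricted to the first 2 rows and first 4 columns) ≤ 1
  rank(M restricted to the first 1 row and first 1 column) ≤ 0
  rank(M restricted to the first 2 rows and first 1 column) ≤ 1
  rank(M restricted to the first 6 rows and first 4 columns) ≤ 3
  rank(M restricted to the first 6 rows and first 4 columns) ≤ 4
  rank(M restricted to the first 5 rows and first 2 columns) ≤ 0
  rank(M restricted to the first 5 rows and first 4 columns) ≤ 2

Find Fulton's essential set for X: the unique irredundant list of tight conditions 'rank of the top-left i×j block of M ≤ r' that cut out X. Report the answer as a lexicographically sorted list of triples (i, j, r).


Propagating the 23 rank bounds to every northwest block:

  row 1: 0 | 0 | 0 | 1 | 1 | 1 | 1
  row 2: 0 | 0 | 0 | 1 | 2 | 2 | 2
  row 3: 0 | 0 | 0 | 1 | 2 | 2 | 3
  row 4: 0 | 0 | 1 | 2 | 3 | 3 | 4
  row 5: 0 | 0 | 1 | 2 | 3 | 4 | 5
  row 6: 1 | 1 | 2 | 3 | 4 | 5 | 6
  row 7: 1 | 2 | 3 | 4 | 5 | 6 | 7

the unique w with this rank table is (4, 5, 7, 3, 6, 1, 2).

Rothe diagram D(w) (14 cells), 3 SE-corners (essential conditions):

[(3, 3, 0), (3, 6, 2), (5, 2, 0)]


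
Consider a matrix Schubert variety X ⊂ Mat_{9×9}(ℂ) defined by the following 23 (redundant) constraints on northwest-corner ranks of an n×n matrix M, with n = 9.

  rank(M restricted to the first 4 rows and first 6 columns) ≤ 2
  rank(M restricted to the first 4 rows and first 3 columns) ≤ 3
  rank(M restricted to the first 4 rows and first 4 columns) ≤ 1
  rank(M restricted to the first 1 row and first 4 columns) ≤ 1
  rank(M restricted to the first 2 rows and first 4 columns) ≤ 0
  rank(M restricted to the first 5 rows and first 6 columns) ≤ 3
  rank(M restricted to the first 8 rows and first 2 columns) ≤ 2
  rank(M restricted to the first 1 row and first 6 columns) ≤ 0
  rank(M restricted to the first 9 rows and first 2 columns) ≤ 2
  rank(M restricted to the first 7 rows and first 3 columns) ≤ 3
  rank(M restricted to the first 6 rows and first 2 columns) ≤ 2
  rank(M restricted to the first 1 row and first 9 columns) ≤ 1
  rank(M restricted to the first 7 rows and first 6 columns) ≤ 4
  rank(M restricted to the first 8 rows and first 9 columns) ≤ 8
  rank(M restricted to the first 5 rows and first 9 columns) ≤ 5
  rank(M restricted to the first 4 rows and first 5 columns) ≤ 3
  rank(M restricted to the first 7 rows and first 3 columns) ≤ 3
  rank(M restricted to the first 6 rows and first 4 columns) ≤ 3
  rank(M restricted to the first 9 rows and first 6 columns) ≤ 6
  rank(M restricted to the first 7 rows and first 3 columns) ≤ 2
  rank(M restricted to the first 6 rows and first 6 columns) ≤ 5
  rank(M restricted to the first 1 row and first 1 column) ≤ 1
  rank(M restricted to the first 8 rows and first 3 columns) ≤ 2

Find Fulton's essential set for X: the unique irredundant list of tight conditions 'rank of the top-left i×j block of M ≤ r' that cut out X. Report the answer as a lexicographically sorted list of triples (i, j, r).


Reconstructing r_w from the 23 given conditions:

  i=1: 0, 0, 0, 0, 0, 0, 1, 1, 1
  i=2: 0, 0, 0, 0, 1, 1, 2, 2, 2
  i=3: 1, 1, 1, 1, 2, 2, 3, 3, 3
  i=4: 1, 1, 1, 1, 2, 2, 3, 4, 4
  i=5: 1, 2, 2, 2, 3, 3, 4, 5, 5
  i=6: 1, 2, 2, 3, 4, 4, 5, 6, 6
  i=7: 1, 2, 2, 3, 4, 4, 5, 6, 7
  i=8: 1, 2, 2, 3, 4, 5, 6, 7, 8
  i=9: 1, 2, 3, 4, 5, 6, 7, 8, 9

second differences of R give the permutation w = (7, 5, 1, 8, 2, 4, 9, 6, 3).

Rothe diagram D(w) (18 cells), 6 SE-corners (essential conditions):

[(1, 6, 0), (2, 4, 0), (4, 4, 1), (4, 6, 2), (7, 6, 4), (8, 3, 2)]


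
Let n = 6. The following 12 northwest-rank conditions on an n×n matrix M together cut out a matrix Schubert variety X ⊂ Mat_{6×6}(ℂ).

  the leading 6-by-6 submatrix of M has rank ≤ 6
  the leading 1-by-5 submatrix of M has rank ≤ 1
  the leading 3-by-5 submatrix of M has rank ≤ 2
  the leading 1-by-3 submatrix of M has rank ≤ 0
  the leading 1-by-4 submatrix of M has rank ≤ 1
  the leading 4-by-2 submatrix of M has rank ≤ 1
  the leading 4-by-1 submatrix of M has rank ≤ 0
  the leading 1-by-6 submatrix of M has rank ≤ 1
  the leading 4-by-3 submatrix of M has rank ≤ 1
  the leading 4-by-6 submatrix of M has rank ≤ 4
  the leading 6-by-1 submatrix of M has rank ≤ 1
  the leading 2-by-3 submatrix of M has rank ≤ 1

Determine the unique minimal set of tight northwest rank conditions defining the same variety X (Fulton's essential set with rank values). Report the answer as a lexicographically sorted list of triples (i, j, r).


Reconstructing r_w from the 12 given conditions:

  0 0 0 1 1 1
  0 1 1 2 2 2
  0 1 1 2 2 3
  0 1 1 2 3 4
  1 2 2 3 4 5
  1 2 3 4 5 6

giving w = (4, 2, 6, 5, 1, 3) via Δ²R.

ℓ(w)=9; the 4 essential cells (i,j,r):

[(1, 3, 0), (3, 5, 2), (4, 1, 0), (4, 3, 1)]


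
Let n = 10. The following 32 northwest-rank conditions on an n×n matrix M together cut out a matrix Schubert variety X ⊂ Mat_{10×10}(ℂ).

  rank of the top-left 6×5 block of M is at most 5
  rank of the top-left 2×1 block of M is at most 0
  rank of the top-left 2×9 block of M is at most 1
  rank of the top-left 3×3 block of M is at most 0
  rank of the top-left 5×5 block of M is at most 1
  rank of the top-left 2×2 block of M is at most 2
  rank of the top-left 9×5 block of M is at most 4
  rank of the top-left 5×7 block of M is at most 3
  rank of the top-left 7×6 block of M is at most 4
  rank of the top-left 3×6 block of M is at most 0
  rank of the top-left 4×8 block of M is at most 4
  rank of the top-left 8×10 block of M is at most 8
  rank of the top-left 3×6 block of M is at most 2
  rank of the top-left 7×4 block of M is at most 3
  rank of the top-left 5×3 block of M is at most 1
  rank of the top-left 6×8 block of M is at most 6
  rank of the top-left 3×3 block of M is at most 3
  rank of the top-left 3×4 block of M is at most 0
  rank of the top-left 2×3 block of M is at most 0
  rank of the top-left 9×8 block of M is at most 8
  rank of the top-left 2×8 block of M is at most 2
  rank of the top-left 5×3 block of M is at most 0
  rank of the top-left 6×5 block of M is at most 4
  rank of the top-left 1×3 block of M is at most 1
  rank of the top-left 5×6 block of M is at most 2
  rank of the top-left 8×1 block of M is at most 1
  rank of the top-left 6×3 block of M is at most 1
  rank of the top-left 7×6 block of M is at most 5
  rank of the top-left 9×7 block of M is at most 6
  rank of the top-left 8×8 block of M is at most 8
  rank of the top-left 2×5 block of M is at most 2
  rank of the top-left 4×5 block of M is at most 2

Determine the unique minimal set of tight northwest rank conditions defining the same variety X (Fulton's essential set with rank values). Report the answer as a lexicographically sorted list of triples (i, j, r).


Recovering R(i,j) via the rank-extension bound from the 32 conditions:

  R[1]: 0, 0, 0, 0, 0, 0, 1, 1, 1, 1
  R[2]: 0, 0, 0, 0, 0, 0, 1, 1, 1, 2
  R[3]: 0, 0, 0, 0, 0, 0, 1, 2, 2, 3
  R[4]: 0, 0, 0, 1, 1, 1, 2, 3, 3, 4
  R[5]: 0, 0, 0, 1, 1, 2, 3, 4, 4, 5
  R[6]: 1, 1, 1, 2, 2, 3, 4, 5, 5, 6
  R[7]: 1, 2, 2, 3, 3, 4, 5, 6, 6, 7
  R[8]: 1, 2, 3, 4, 4, 5, 6, 7, 7, 8
  R[9]: 1, 2, 3, 4, 4, 5, 6, 7, 8, 9
  R[10]: 1, 2, 3, 4, 5, 6, 7, 8, 9, 10

reading off 1-entries of Δ²R: w = (7, 10, 8, 4, 6, 1, 2, 3, 9, 5).

5 SE-corners of the 28-cell Rothe diagram give Ess(w):

[(2, 9, 1), (3, 6, 0), (5, 3, 0), (5, 5, 1), (9, 5, 4)]


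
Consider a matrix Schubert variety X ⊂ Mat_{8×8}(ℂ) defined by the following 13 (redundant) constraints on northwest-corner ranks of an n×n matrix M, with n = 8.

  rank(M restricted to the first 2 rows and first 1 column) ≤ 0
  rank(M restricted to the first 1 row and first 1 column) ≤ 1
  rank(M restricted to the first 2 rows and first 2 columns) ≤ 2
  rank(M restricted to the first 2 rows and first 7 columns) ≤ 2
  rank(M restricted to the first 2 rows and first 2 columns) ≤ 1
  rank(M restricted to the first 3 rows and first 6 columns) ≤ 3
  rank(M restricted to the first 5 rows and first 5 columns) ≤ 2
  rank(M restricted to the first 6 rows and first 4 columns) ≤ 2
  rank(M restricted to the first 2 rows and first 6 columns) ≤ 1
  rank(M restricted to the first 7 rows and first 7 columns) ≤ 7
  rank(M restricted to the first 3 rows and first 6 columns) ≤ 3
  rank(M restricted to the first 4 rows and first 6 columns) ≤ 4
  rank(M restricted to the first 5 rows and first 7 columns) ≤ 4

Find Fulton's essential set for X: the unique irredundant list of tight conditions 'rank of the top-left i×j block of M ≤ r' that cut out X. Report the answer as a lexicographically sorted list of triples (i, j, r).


The tightest implied rank at each (i,j), from the 13 conditions:

  i=1: 0, 1, 1, 1, 1, 1, 1, 1
  i=2: 0, 1, 1, 1, 1, 1, 2, 2
  i=3: 1, 2, 2, 2, 2, 2, 3, 3
  i=4: 1, 2, 2, 2, 2, 3, 4, 4
  i=5: 1, 2, 2, 2, 2, 3, 4, 5
  i=6: 1, 2, 2, 2, 3, 4, 5, 6
  i=7: 1, 2, 3, 3, 4, 5, 6, 7
  i=8: 1, 2, 3, 4, 5, 6, 7, 8

hence w(1..8) = (2, 7, 1, 6, 8, 5, 3, 4).

D(w) has 14 cells with 4 SE-corners; essential set:

[(2, 1, 0), (2, 6, 1), (5, 5, 2), (6, 4, 2)]


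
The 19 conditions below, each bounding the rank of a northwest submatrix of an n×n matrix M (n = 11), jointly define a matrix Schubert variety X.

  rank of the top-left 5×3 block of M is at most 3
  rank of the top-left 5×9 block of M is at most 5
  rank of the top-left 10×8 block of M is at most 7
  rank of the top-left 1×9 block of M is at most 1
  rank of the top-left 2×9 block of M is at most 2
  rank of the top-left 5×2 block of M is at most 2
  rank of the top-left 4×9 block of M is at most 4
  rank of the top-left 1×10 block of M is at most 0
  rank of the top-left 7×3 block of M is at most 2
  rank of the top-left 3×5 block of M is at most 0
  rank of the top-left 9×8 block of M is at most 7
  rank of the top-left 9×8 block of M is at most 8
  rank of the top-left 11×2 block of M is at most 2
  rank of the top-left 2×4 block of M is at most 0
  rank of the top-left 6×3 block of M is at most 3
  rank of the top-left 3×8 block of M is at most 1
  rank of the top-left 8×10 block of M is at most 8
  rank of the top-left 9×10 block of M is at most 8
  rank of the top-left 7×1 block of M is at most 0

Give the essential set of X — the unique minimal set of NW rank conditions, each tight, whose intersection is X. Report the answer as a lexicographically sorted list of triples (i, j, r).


Propagating the 19 rank bounds to every northwest block:

  row 1: 0 | 0 | 0 | 0 | 0 | 0 | 0 | 0 | 0 | 0 | 1
  row 2: 0 | 0 | 0 | 0 | 0 | 1 | 1 | 1 | 1 | 1 | 2
  row 3: 0 | 0 | 0 | 0 | 0 | 1 | 1 | 1 | 2 | 2 | 3
  row 4: 0 | 1 | 1 | 1 | 1 | 2 | 2 | 2 | 3 | 3 | 4
  row 5: 0 | 1 | 2 | 2 | 2 | 3 | 3 | 3 | 4 | 4 | 5
  row 6: 0 | 1 | 2 | 3 | 3 | 4 | 4 | 4 | 5 | 5 | 6
  row 7: 0 | 1 | 2 | 3 | 4 | 5 | 5 | 5 | 6 | 6 | 7
  row 8: 1 | 2 | 3 | 4 | 5 | 6 | 6 | 6 | 7 | 7 | 8
  row 9: 1 | 2 | 3 | 4 | 5 | 6 | 7 | 7 | 8 | 8 | 9
  row 10: 1 | 2 | 3 | 4 | 5 | 6 | 7 | 7 | 8 | 9 | 10
  row 11: 1 | 2 | 3 | 4 | 5 | 6 | 7 | 8 | 9 | 10 | 11

reading off 1-entries of Δ²R: w = (11, 6, 9, 2, 3, 4, 5, 1, 7, 10, 8).

ℓ(w)=27; the 5 essential cells (i,j,r):

[(1, 10, 0), (3, 5, 0), (3, 8, 1), (7, 1, 0), (10, 8, 7)]


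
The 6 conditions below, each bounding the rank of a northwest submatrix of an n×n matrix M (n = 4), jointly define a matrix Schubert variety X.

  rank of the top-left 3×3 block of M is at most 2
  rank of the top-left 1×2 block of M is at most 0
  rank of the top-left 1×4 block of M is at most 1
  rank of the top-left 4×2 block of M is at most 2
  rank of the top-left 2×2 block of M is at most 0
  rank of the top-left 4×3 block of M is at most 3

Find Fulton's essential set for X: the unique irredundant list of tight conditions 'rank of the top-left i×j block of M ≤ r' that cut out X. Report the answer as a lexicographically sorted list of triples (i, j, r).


Rank table r_w(4×4) implied by the 6 constraints:

  0  0  1  1
  0  0  1  2
  1  1  2  3
  1  2  3  4

the unique w with this rank table is (3, 4, 1, 2).

ℓ(w)=4; the 1 essential cell (i,j,r):

[(2, 2, 0)]


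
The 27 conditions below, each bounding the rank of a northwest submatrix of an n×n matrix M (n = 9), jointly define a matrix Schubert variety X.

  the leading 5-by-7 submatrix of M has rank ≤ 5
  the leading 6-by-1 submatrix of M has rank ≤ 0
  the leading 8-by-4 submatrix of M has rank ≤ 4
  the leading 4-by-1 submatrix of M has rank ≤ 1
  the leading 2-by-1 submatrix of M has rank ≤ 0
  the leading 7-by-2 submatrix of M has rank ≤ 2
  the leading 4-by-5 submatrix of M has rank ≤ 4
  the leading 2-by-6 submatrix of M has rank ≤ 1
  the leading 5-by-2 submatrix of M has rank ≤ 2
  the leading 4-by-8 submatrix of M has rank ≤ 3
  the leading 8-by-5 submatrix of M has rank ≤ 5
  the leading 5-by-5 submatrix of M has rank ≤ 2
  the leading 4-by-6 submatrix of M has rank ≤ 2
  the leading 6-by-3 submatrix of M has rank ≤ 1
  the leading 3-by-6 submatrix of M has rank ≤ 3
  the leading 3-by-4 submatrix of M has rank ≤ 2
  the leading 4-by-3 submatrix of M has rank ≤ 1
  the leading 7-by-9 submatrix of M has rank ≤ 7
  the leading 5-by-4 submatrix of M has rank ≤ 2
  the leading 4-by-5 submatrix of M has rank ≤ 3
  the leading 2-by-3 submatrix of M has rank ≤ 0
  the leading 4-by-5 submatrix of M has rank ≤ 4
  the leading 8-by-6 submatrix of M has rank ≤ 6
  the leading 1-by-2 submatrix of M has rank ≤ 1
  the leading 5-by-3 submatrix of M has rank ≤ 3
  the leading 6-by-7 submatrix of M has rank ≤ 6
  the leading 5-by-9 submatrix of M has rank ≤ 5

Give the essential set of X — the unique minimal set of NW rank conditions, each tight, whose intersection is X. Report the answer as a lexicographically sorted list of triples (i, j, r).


Reconstructing r_w from the 27 given conditions:

  R[1]: 0 | 0 | 0 | 1 | 1 | 1 | 1 | 1 | 1
  R[2]: 0 | 0 | 0 | 1 | 1 | 1 | 2 | 2 | 2
  R[3]: 0 | 1 | 1 | 2 | 2 | 2 | 3 | 3 | 3
  R[4]: 0 | 1 | 1 | 2 | 2 | 2 | 3 | 3 | 4
  R[5]: 0 | 1 | 1 | 2 | 2 | 3 | 4 | 4 | 5
  R[6]: 0 | 1 | 1 | 2 | 3 | 4 | 5 | 5 | 6
  R[7]: 1 | 2 | 2 | 3 | 4 | 5 | 6 | 6 | 7
  R[8]: 1 | 2 | 3 | 4 | 5 | 6 | 7 | 7 | 8
  R[9]: 1 | 2 | 3 | 4 | 5 | 6 | 7 | 8 | 9

second differences of R give the permutation w = (4, 7, 2, 9, 6, 5, 1, 3, 8).

7 SE-corners of the 19-cell Rothe diagram give Ess(w):

[(2, 3, 0), (2, 6, 1), (4, 6, 2), (4, 8, 3), (5, 5, 2), (6, 1, 0), (6, 3, 1)]
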